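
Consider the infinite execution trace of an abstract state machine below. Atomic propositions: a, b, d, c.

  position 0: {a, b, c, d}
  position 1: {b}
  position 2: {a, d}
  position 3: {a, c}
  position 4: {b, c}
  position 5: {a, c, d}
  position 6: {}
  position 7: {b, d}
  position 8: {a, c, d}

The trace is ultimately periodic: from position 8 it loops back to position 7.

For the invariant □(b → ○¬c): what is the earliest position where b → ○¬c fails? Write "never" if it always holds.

Check b → ○¬c at each position in order: 0 ✓, 1 ✓, 2 ✓, 3 ✓.
At position 4 the labels are {b, c} and the next position 5 has {a, c, d}, so b → ○¬c is false there. This is the first violation.

4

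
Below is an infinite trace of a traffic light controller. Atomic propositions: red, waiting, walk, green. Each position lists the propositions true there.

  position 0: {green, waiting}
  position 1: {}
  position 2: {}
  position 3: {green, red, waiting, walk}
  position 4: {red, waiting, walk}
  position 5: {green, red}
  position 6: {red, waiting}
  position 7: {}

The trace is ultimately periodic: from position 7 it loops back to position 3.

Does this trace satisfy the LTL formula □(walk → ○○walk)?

Does not hold

walk → ○○walk must hold at every position from 0 onward. It fails at position 3, so □(walk → ○○walk) is false.
Positions where walk holds: 3, 4.
Check ○○walk at each: 3→fails, 4→fails.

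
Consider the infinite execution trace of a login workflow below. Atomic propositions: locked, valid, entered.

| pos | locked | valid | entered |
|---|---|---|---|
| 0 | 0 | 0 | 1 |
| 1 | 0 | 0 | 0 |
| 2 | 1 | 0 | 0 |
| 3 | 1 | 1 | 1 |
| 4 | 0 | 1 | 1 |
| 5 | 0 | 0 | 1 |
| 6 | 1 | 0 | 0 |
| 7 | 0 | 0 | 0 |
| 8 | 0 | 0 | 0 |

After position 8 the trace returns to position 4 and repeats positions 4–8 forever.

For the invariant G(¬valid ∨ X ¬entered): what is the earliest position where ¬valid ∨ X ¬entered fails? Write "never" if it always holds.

3

Check ¬valid ∨ X ¬entered at each position in order: 0 ✓, 1 ✓, 2 ✓.
At position 3 the labels are {entered, locked, valid} and the next position 4 has {entered, valid}, so ¬valid ∨ X ¬entered is false there. This is the first violation.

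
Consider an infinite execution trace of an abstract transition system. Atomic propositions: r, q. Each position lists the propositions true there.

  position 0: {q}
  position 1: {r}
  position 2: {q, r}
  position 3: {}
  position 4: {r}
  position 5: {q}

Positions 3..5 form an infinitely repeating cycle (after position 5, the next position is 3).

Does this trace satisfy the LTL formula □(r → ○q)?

Violated

r → ○q must hold at every position from 0 onward. It fails at position 2, so □(r → ○q) is false.
Positions where r holds: 1, 2, 4.
Check ○q at each: 1→ok, 2→fails, 4→ok.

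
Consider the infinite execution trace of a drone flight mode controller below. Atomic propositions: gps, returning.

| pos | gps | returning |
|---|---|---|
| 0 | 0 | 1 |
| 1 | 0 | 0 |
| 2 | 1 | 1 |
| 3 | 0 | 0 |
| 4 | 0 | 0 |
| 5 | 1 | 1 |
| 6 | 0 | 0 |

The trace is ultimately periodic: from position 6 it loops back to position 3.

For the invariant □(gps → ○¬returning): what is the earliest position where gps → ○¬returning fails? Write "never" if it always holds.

gps → ○¬returning holds at every position 0..6, and those are all the positions the trace ever visits, so the invariant □(gps → ○¬returning) is never violated.

never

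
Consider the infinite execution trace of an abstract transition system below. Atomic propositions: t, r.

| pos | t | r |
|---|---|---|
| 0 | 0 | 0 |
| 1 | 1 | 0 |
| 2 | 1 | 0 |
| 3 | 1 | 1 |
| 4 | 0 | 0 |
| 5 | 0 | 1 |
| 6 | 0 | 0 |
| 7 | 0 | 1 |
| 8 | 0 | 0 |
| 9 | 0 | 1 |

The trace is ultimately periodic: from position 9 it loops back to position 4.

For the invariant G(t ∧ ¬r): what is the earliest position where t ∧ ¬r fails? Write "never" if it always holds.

0

At position 0 the labels are {}, so t ∧ ¬r is false there. This is the first violation.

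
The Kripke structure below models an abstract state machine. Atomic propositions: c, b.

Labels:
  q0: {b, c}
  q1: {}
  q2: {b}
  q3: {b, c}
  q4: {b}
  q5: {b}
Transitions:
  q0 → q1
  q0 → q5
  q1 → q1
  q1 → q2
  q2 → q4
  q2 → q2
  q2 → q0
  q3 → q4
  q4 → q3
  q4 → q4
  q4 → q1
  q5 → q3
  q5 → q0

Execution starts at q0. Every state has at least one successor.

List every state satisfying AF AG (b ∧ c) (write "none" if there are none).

none

States satisfying AG (b ∧ c): ∅.
States satisfying AF AG (b ∧ c): ∅.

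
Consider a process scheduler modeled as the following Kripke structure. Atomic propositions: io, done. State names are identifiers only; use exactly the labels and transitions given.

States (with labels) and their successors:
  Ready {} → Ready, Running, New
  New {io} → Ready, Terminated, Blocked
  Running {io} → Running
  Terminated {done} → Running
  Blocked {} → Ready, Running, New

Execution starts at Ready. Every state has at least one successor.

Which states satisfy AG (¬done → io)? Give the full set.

{Running, Terminated}

States satisfying ¬done → io: {New, Running, Terminated}.
States satisfying AG (¬done → io): {Running, Terminated}.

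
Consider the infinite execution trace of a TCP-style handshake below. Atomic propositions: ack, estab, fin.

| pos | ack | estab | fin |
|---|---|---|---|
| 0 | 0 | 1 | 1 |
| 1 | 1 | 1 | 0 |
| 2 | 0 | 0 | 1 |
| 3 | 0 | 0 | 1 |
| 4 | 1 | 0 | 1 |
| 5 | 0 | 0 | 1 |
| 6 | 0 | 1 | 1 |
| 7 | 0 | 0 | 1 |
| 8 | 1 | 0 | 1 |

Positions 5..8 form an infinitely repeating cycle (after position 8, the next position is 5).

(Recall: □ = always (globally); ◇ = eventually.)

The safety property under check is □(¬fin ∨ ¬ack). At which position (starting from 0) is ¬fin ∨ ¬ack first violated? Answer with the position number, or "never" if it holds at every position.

4

Check ¬fin ∨ ¬ack at each position in order: 0 ✓, 1 ✓, 2 ✓, 3 ✓.
At position 4 the labels are {ack, fin}, so ¬fin ∨ ¬ack is false there. This is the first violation.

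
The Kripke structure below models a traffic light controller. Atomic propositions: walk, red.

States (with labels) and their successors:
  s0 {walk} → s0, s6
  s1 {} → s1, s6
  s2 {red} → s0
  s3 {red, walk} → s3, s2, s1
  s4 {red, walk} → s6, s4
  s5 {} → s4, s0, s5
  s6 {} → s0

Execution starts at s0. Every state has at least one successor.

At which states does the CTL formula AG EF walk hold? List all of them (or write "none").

{s0, s1, s2, s3, s4, s5, s6}

States satisfying EF walk: {s0, s1, s2, s3, s4, s5, s6}.
States satisfying AG EF walk: {s0, s1, s2, s3, s4, s5, s6}.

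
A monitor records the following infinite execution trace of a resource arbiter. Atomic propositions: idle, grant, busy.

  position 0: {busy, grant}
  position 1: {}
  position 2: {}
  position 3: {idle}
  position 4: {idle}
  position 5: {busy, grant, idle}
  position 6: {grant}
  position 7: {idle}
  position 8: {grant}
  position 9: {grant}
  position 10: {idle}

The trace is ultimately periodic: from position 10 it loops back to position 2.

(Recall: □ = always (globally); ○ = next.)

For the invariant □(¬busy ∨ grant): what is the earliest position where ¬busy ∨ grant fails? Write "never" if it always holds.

¬busy ∨ grant holds at every position 0..10, and those are all the positions the trace ever visits, so the invariant □(¬busy ∨ grant) is never violated.

never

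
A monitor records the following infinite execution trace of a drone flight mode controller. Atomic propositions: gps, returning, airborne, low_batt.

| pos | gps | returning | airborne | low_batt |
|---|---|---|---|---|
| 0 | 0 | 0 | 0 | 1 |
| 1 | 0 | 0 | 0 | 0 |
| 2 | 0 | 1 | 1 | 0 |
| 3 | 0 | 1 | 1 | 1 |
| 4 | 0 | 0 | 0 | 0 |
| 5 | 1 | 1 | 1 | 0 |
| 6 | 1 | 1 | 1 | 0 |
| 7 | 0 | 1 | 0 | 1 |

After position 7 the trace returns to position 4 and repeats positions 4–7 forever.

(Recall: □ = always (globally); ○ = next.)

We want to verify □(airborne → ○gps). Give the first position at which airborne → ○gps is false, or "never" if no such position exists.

Check airborne → ○gps at each position in order: 0 ✓, 1 ✓.
At position 2 the labels are {airborne, returning} and the next position 3 has {airborne, low_batt, returning}, so airborne → ○gps is false there. This is the first violation.

2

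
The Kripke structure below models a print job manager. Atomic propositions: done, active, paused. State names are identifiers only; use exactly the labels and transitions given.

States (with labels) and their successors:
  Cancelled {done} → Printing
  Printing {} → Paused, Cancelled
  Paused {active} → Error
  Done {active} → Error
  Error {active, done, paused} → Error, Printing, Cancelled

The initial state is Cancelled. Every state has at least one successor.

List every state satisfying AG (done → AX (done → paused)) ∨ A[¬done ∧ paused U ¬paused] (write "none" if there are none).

{Cancelled, Printing, Paused, Done}

States satisfying done → AX (done → paused): {Cancelled, Printing, Paused, Done}.
States satisfying AG (done → AX (done → paused)): ∅.
States satisfying ¬done ∧ paused: ∅.
States satisfying ¬paused: {Cancelled, Printing, Paused, Done}.
States satisfying A[¬done ∧ paused U ¬paused]: {Cancelled, Printing, Paused, Done}.
States satisfying AG (done → AX (done → paused)) ∨ A[¬done ∧ paused U ¬paused]: {Cancelled, Printing, Paused, Done}.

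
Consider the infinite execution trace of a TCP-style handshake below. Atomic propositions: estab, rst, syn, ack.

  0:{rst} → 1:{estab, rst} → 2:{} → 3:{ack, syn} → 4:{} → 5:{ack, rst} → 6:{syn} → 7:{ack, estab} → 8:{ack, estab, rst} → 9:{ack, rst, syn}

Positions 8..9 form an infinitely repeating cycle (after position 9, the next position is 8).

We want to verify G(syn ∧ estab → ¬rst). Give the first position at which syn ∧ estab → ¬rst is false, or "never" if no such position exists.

never

syn ∧ estab → ¬rst holds at every position 0..9, and those are all the positions the trace ever visits, so the invariant G(syn ∧ estab → ¬rst) is never violated.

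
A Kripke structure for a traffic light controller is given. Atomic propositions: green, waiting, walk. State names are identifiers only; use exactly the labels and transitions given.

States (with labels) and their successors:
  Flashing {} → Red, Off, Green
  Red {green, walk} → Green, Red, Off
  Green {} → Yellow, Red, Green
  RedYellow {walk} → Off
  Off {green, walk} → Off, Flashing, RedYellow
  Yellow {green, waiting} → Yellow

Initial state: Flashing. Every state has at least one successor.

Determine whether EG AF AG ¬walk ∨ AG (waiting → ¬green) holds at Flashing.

States satisfying AF AG ¬walk: {Yellow}.
States satisfying EG AF AG ¬walk: {Yellow}.
States satisfying waiting → ¬green: {Flashing, Red, Green, RedYellow, Off}.
States satisfying AG (waiting → ¬green): ∅.
States satisfying EG AF AG ¬walk ∨ AG (waiting → ¬green): {Yellow}.
Flashing ∉ Sat(EG AF AG ¬walk ∨ AG (waiting → ¬green)).

No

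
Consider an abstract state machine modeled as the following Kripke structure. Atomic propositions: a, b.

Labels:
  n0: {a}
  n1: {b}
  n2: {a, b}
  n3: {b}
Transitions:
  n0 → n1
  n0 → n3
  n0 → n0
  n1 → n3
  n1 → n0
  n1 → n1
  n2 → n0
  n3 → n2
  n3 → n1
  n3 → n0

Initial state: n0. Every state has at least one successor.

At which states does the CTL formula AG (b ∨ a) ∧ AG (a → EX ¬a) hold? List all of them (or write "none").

none

States satisfying b ∨ a: {n0, n1, n2, n3}.
States satisfying AG (b ∨ a): {n0, n1, n2, n3}.
States satisfying a → EX ¬a: {n0, n1, n3}.
States satisfying AG (a → EX ¬a): ∅.
States satisfying AG (b ∨ a) ∧ AG (a → EX ¬a): ∅.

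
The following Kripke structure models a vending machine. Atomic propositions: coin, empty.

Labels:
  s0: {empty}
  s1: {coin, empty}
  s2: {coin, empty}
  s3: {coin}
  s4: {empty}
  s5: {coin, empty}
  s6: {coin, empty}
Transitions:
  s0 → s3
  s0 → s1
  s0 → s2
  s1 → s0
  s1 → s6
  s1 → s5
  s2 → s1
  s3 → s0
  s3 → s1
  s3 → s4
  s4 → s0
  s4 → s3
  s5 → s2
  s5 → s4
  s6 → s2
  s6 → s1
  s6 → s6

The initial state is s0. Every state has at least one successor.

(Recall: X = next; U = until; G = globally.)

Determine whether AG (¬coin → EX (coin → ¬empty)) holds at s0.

Satisfied

States satisfying ¬coin → EX (coin → ¬empty): {s0, s1, s2, s3, s4, s5, s6}.
States satisfying AG (¬coin → EX (coin → ¬empty)): {s0, s1, s2, s3, s4, s5, s6}.
Every state reachable from s0 satisfies ¬coin → EX (coin → ¬empty).
s0 ∈ Sat(AG (¬coin → EX (coin → ¬empty))).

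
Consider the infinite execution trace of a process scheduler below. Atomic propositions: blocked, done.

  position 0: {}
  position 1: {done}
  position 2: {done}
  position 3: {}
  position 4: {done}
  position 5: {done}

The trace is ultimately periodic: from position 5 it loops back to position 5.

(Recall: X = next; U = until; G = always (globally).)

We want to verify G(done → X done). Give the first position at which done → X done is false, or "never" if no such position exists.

2

Check done → X done at each position in order: 0 ✓, 1 ✓.
At position 2 the labels are {done} and the next position 3 has {}, so done → X done is false there. This is the first violation.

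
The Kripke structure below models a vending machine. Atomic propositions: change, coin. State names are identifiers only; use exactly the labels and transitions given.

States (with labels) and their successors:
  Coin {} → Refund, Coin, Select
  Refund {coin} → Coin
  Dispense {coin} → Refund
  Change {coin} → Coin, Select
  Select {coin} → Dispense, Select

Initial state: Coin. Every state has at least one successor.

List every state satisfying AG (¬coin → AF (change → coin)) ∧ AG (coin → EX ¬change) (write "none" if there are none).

{Coin, Refund, Dispense, Change, Select}

States satisfying ¬coin → AF (change → coin): {Coin, Refund, Dispense, Change, Select}.
States satisfying AG (¬coin → AF (change → coin)): {Coin, Refund, Dispense, Change, Select}.
States satisfying coin → EX ¬change: {Coin, Refund, Dispense, Change, Select}.
States satisfying AG (coin → EX ¬change): {Coin, Refund, Dispense, Change, Select}.
States satisfying AG (¬coin → AF (change → coin)) ∧ AG (coin → EX ¬change): {Coin, Refund, Dispense, Change, Select}.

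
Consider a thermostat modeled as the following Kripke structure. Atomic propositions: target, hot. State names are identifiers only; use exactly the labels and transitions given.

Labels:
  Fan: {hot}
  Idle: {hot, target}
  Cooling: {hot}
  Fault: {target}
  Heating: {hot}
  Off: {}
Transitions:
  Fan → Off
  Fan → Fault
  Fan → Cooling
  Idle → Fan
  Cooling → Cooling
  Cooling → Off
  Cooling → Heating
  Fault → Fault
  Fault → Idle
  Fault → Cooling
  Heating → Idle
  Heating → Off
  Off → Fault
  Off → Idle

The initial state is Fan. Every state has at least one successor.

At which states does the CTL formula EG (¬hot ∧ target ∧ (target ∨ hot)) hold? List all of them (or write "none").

{Fault}

States satisfying ¬hot ∧ target ∧ (target ∨ hot): {Fault}.
States satisfying EG (¬hot ∧ target ∧ (target ∨ hot)): {Fault}.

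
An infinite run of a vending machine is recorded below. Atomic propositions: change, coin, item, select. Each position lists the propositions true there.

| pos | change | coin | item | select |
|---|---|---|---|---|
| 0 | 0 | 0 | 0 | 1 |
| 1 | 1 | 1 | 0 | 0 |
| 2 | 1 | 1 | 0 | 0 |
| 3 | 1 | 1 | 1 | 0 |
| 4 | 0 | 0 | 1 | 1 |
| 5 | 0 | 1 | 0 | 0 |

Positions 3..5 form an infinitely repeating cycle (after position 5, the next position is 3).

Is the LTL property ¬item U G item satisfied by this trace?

Walking from position 0: at position 3, G item has not yet held and ¬item fails, so ¬item U G item is false.

No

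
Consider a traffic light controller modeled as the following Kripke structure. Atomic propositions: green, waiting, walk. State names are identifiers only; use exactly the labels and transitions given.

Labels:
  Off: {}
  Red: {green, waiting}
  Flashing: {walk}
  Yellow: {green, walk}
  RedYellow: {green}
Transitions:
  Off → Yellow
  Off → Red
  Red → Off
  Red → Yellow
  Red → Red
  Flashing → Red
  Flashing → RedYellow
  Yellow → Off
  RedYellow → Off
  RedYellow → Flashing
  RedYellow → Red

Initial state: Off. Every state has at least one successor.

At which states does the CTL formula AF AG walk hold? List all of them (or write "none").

States satisfying AG walk: ∅.
States satisfying AF AG walk: ∅.

none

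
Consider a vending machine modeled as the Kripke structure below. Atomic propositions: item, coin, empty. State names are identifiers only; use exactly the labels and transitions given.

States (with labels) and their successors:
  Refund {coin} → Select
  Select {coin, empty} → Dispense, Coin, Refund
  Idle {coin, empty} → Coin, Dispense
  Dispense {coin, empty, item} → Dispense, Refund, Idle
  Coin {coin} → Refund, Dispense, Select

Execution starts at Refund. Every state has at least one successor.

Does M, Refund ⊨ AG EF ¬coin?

States satisfying EF ¬coin: ∅.
States satisfying AG EF ¬coin: ∅.
Coin is reachable from Refund and violates EF ¬coin, so AG fails at Refund.
Refund ∉ Sat(AG EF ¬coin).

Violated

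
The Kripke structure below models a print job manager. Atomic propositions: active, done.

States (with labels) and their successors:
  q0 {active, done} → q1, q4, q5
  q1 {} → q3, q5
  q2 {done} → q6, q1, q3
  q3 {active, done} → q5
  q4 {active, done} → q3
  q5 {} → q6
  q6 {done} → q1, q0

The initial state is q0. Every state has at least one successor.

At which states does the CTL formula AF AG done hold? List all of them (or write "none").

none

States satisfying AG done: ∅.
States satisfying AF AG done: ∅.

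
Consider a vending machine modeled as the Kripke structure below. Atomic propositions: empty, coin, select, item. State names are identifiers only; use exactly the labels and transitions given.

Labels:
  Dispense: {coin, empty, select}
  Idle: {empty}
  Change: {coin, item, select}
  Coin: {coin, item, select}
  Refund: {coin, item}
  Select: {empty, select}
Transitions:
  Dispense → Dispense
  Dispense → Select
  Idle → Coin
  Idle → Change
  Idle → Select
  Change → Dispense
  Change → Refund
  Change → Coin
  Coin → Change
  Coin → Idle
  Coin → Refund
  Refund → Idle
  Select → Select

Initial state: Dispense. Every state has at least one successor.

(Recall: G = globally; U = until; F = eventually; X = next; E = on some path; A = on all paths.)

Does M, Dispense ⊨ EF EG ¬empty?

Does not hold

States satisfying EG ¬empty: {Change, Coin}.
States satisfying EF EG ¬empty: {Idle, Change, Coin, Refund}.
No suitable path/successor from Dispense witnesses the formula.
Dispense ∉ Sat(EF EG ¬empty).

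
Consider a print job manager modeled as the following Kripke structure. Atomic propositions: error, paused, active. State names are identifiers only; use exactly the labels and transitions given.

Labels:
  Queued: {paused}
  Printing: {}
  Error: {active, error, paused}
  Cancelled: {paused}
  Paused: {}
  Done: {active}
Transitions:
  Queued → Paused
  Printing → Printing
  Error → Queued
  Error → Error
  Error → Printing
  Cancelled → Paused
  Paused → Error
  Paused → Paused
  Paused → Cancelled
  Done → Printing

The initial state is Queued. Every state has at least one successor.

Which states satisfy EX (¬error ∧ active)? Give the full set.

States satisfying ¬error ∧ active: {Done}.
States satisfying EX (¬error ∧ active): ∅.

none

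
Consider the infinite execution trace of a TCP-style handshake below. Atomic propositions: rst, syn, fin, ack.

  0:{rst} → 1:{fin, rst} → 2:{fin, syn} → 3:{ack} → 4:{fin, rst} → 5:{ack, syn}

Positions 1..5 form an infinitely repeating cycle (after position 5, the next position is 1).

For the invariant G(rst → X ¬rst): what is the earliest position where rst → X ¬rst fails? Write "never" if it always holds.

0

At position 0 the labels are {rst} and the next position 1 has {fin, rst}, so rst → X ¬rst is false there. This is the first violation.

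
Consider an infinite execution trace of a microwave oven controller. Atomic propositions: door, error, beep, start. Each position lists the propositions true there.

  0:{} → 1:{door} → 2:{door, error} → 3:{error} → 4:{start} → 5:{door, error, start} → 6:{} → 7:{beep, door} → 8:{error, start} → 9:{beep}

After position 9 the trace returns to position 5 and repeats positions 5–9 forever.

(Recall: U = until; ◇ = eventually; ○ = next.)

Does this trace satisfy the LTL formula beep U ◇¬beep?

Walking from position 0: ◇¬beep first holds at position 0, and beep holds at every earlier position along the way, so beep U ◇¬beep holds.

Holds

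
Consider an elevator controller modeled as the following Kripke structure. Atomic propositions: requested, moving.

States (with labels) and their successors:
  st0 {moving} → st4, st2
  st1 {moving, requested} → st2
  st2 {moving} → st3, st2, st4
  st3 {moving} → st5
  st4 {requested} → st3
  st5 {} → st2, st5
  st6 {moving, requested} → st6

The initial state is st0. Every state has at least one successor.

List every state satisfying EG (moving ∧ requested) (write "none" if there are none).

{st6}

States satisfying moving ∧ requested: {st1, st6}.
States satisfying EG (moving ∧ requested): {st6}.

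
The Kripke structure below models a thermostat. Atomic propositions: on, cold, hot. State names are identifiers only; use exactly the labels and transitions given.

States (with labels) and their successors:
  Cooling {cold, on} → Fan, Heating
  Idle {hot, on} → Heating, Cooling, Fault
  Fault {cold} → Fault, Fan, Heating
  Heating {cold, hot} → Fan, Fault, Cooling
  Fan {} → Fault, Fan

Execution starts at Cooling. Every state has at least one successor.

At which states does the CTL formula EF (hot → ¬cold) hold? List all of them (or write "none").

{Cooling, Idle, Fault, Heating, Fan}

States satisfying hot → ¬cold: {Cooling, Idle, Fault, Fan}.
States satisfying EF (hot → ¬cold): {Cooling, Idle, Fault, Heating, Fan}.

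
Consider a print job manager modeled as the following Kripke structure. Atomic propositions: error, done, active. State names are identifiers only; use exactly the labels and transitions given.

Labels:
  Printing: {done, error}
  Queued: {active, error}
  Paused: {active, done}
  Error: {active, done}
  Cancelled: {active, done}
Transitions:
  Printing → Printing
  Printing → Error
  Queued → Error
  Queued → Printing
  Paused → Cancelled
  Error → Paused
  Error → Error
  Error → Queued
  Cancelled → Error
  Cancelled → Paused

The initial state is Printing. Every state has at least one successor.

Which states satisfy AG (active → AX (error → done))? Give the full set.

States satisfying active → AX (error → done): {Printing, Queued, Paused, Cancelled}.
States satisfying AG (active → AX (error → done)): ∅.

none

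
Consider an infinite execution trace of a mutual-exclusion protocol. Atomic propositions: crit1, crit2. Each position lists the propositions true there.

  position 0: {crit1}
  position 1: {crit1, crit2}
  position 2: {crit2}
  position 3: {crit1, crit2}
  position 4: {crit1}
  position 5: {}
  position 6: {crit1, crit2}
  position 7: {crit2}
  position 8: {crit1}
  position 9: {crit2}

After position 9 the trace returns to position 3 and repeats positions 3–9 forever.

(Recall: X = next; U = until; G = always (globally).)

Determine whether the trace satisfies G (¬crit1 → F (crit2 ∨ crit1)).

¬crit1 → F (crit2 ∨ crit1) holds at every position 0..9, and those are all positions ever visited, so G (¬crit1 → F (crit2 ∨ crit1)) holds.
Positions where ¬crit1 holds: 2, 5, 7, 9.
Check F (crit2 ∨ crit1) at each: 2→ok, 5→ok, 7→ok, 9→ok.

Satisfied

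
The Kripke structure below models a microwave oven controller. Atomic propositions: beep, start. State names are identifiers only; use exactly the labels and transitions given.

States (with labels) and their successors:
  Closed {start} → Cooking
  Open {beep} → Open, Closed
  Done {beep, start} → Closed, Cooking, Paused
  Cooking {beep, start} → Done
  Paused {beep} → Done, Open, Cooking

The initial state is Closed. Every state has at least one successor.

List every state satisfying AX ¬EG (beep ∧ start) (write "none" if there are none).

States satisfying ¬EG (beep ∧ start): {Closed, Open, Paused}.
States satisfying AX ¬EG (beep ∧ start): {Open}.

{Open}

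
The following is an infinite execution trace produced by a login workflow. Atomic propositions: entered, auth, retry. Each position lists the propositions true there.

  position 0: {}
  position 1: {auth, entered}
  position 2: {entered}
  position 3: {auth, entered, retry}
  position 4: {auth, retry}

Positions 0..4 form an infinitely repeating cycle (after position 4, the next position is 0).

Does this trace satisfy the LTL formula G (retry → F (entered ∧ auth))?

retry → F (entered ∧ auth) holds at every position 0..4, and those are all positions ever visited, so G (retry → F (entered ∧ auth)) holds.
Positions where retry holds: 3, 4.
Check F (entered ∧ auth) at each: 3→ok, 4→ok.

Satisfied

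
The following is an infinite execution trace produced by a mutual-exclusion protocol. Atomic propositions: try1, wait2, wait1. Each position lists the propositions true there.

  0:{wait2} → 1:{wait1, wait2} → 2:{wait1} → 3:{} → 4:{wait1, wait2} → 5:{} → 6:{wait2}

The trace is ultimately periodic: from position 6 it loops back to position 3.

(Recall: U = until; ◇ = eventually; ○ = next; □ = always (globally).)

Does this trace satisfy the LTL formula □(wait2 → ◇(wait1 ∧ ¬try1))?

Satisfied

wait2 → ◇(wait1 ∧ ¬try1) holds at every position 0..6, and those are all positions ever visited, so □(wait2 → ◇(wait1 ∧ ¬try1)) holds.
Positions where wait2 holds: 0, 1, 4, 6.
Check ◇(wait1 ∧ ¬try1) at each: 0→ok, 1→ok, 4→ok, 6→ok.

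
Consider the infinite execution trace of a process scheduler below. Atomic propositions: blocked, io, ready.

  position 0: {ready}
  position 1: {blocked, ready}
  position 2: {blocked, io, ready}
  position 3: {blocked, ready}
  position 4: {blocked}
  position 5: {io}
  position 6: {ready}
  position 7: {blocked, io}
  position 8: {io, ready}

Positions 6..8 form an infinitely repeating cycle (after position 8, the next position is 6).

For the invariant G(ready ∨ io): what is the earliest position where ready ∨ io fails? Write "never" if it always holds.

Check ready ∨ io at each position in order: 0 ✓, 1 ✓, 2 ✓, 3 ✓.
At position 4 the labels are {blocked}, so ready ∨ io is false there. This is the first violation.

4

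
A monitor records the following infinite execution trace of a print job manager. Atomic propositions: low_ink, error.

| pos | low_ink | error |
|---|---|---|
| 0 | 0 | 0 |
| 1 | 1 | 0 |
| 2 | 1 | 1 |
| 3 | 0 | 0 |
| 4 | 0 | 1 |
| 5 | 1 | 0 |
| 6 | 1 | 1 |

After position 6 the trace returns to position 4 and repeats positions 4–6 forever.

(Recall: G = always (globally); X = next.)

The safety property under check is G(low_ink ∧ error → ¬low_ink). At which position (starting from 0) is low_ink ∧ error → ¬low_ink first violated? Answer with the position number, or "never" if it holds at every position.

Check low_ink ∧ error → ¬low_ink at each position in order: 0 ✓, 1 ✓.
At position 2 the labels are {error, low_ink}, so low_ink ∧ error → ¬low_ink is false there. This is the first violation.

2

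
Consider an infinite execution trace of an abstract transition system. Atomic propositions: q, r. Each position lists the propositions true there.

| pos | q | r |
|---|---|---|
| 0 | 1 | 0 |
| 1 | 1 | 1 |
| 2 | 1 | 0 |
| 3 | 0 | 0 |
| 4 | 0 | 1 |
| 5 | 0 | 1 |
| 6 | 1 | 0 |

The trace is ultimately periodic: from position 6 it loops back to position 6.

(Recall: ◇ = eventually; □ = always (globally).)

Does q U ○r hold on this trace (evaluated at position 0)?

Holds

Walking from position 0: ○r first holds at position 0, and q holds at every earlier position along the way, so q U ○r holds.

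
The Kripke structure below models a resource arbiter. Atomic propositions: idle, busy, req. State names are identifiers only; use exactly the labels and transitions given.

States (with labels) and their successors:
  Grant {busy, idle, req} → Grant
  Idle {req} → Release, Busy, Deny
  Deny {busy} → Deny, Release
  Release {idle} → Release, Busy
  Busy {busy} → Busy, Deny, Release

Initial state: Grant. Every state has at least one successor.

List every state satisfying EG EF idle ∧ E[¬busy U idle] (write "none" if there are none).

{Grant, Idle, Release}

States satisfying EF idle: {Grant, Idle, Deny, Release, Busy}.
States satisfying EG EF idle: {Grant, Idle, Deny, Release, Busy}.
States satisfying ¬busy: {Idle, Release}.
States satisfying idle: {Grant, Release}.
States satisfying E[¬busy U idle]: {Grant, Idle, Release}.
States satisfying EG EF idle ∧ E[¬busy U idle]: {Grant, Idle, Release}.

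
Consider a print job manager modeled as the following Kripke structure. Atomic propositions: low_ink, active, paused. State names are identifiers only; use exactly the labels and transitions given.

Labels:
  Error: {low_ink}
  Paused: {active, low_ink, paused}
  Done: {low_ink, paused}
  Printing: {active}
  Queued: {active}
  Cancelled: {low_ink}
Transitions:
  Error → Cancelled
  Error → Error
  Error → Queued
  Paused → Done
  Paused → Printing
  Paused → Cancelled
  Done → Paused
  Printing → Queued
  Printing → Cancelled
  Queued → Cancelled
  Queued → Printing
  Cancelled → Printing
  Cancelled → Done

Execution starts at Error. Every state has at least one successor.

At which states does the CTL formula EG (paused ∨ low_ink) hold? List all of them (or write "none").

{Error, Paused, Done, Cancelled}

States satisfying paused ∨ low_ink: {Error, Paused, Done, Cancelled}.
States satisfying EG (paused ∨ low_ink): {Error, Paused, Done, Cancelled}.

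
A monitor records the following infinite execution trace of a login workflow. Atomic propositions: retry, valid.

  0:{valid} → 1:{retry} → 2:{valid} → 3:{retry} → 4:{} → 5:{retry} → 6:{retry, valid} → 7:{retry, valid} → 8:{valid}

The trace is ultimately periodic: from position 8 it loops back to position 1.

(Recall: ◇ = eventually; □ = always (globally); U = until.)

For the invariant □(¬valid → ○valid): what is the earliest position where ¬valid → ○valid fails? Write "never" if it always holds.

3

Check ¬valid → ○valid at each position in order: 0 ✓, 1 ✓, 2 ✓.
At position 3 the labels are {retry} and the next position 4 has {}, so ¬valid → ○valid is false there. This is the first violation.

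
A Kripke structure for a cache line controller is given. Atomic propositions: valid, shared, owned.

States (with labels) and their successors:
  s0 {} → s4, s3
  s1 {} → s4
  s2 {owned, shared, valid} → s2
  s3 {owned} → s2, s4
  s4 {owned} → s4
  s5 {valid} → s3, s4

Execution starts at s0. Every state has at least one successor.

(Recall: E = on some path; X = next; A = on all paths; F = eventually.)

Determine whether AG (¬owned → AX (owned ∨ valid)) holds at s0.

Satisfied

States satisfying ¬owned → AX (owned ∨ valid): {s0, s1, s2, s3, s4, s5}.
States satisfying AG (¬owned → AX (owned ∨ valid)): {s0, s1, s2, s3, s4, s5}.
Every state reachable from s0 satisfies ¬owned → AX (owned ∨ valid).
s0 ∈ Sat(AG (¬owned → AX (owned ∨ valid))).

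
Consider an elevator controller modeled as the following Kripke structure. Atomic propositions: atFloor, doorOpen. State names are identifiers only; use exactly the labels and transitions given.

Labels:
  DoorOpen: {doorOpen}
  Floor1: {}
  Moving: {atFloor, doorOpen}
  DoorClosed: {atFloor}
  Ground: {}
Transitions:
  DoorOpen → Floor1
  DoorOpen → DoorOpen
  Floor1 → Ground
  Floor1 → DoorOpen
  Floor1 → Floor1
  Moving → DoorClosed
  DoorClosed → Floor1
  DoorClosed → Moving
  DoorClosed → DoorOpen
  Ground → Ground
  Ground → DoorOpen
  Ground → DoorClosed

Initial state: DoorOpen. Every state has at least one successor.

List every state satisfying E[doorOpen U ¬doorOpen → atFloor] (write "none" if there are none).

States satisfying doorOpen: {DoorOpen, Moving}.
States satisfying ¬doorOpen → atFloor: {DoorOpen, Moving, DoorClosed}.
States satisfying E[doorOpen U ¬doorOpen → atFloor]: {DoorOpen, Moving, DoorClosed}.

{DoorOpen, Moving, DoorClosed}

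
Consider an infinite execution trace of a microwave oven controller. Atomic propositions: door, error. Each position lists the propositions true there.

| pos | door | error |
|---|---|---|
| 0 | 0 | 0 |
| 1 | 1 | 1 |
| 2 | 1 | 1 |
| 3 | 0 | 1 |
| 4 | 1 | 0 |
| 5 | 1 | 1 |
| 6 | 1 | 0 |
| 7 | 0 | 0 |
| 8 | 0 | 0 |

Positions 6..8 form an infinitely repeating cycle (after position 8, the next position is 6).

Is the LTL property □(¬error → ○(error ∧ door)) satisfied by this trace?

¬error → ○(error ∧ door) must hold at every position from 0 onward. It fails at position 6, so □(¬error → ○(error ∧ door)) is false.
Positions where ¬error holds: 0, 4, 6, 7, 8.
Check ○(error ∧ door) at each: 0→ok, 4→ok, 6→fails, 7→fails, 8→fails.

Does not hold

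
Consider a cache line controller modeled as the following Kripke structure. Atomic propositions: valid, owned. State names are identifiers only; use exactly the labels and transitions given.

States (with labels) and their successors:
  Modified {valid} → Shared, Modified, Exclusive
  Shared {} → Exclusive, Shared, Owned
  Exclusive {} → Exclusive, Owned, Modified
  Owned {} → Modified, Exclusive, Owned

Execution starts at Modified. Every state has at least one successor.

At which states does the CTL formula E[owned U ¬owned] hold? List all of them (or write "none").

{Modified, Shared, Exclusive, Owned}

States satisfying owned: ∅.
States satisfying ¬owned: {Modified, Shared, Exclusive, Owned}.
States satisfying E[owned U ¬owned]: {Modified, Shared, Exclusive, Owned}.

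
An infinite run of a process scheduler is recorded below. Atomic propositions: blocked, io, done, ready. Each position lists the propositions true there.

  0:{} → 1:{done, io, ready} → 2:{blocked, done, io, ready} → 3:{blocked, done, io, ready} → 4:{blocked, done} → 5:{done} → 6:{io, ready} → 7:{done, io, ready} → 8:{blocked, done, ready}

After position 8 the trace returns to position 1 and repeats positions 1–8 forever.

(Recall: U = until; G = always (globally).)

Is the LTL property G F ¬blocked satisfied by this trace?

Holds

F ¬blocked holds at every position 0..8, and those are all positions ever visited, so G F ¬blocked holds.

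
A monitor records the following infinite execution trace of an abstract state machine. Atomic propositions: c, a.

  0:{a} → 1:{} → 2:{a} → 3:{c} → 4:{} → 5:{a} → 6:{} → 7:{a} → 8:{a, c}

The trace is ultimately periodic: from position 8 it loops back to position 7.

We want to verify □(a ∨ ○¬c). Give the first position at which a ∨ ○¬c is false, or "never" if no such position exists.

never

a ∨ ○¬c holds at every position 0..8, and those are all the positions the trace ever visits, so the invariant □(a ∨ ○¬c) is never violated.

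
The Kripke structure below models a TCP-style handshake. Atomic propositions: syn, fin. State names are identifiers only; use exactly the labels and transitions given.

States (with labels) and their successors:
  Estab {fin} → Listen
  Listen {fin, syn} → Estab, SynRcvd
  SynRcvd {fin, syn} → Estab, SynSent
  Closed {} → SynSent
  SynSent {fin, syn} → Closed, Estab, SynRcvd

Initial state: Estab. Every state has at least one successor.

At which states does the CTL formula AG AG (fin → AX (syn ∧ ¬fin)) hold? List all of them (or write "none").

none

States satisfying AG (fin → AX (syn ∧ ¬fin)): ∅.
States satisfying AG AG (fin → AX (syn ∧ ¬fin)): ∅.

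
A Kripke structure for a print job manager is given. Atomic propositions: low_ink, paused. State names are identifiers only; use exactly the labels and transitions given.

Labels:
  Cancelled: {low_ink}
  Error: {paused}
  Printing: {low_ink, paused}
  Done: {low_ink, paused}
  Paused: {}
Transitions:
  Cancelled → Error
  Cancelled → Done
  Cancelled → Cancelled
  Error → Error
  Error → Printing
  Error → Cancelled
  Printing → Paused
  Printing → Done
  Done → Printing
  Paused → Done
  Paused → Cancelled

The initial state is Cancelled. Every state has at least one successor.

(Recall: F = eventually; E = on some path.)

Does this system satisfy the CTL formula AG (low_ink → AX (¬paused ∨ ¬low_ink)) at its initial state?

States satisfying low_ink → AX (¬paused ∨ ¬low_ink): {Error, Paused}.
States satisfying AG (low_ink → AX (¬paused ∨ ¬low_ink)): ∅.
Cancelled is reachable from Cancelled and violates low_ink → AX (¬paused ∨ ¬low_ink), so AG fails at Cancelled.
Cancelled ∉ Sat(AG (low_ink → AX (¬paused ∨ ¬low_ink))).

Violated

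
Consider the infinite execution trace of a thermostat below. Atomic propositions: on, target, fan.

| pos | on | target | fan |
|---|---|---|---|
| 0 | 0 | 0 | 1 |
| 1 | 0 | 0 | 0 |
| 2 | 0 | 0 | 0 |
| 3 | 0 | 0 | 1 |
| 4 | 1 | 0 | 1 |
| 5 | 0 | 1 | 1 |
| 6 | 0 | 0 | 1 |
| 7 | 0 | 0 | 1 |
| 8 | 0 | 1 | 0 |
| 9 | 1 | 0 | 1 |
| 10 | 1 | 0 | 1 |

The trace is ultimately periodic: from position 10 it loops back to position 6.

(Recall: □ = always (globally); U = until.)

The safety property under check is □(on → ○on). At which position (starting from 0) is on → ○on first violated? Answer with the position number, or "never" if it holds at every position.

Check on → ○on at each position in order: 0 ✓, 1 ✓, 2 ✓, 3 ✓.
At position 4 the labels are {fan, on} and the next position 5 has {fan, target}, so on → ○on is false there. This is the first violation.

4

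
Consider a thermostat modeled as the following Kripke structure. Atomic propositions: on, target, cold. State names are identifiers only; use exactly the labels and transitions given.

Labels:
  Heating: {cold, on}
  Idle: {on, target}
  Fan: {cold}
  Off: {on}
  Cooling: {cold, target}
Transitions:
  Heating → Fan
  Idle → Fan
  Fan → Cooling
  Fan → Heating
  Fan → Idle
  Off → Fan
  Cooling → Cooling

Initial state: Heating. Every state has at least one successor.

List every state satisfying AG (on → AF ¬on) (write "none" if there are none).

States satisfying on → AF ¬on: {Heating, Idle, Fan, Off, Cooling}.
States satisfying AG (on → AF ¬on): {Heating, Idle, Fan, Off, Cooling}.

{Heating, Idle, Fan, Off, Cooling}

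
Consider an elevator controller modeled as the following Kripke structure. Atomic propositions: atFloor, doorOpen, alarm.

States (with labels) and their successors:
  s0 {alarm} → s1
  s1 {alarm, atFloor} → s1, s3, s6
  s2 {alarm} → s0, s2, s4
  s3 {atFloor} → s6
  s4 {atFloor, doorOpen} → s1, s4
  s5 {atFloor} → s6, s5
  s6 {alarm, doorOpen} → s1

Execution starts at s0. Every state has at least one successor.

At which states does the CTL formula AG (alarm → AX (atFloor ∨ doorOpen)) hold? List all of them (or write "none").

{s0, s1, s3, s4, s5, s6}

States satisfying alarm → AX (atFloor ∨ doorOpen): {s0, s1, s3, s4, s5, s6}.
States satisfying AG (alarm → AX (atFloor ∨ doorOpen)): {s0, s1, s3, s4, s5, s6}.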